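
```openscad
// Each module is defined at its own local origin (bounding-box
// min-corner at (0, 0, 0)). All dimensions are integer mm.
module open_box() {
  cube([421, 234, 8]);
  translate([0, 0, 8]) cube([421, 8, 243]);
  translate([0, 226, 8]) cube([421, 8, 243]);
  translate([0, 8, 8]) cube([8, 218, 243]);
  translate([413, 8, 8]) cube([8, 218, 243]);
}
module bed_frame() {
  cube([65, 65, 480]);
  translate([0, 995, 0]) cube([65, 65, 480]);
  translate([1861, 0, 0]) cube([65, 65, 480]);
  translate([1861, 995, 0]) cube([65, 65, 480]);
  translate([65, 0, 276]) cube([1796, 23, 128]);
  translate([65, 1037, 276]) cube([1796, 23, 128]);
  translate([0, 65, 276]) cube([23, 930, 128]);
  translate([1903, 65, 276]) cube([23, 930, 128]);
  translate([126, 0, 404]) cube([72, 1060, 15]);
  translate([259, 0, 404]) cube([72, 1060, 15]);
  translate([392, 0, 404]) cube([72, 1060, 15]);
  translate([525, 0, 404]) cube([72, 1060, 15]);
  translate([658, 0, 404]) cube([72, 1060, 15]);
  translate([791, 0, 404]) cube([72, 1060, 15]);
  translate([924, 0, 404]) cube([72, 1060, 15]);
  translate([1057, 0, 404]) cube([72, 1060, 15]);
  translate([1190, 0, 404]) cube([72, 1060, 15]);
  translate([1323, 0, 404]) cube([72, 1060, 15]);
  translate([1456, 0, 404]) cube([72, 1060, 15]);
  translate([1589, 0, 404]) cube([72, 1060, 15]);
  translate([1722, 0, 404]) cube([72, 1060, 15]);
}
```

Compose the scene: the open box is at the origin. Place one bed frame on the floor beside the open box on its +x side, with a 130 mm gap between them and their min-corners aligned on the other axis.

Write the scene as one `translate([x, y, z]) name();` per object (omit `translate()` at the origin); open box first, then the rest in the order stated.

open_box();
translate([551, 0, 0]) bed_frame();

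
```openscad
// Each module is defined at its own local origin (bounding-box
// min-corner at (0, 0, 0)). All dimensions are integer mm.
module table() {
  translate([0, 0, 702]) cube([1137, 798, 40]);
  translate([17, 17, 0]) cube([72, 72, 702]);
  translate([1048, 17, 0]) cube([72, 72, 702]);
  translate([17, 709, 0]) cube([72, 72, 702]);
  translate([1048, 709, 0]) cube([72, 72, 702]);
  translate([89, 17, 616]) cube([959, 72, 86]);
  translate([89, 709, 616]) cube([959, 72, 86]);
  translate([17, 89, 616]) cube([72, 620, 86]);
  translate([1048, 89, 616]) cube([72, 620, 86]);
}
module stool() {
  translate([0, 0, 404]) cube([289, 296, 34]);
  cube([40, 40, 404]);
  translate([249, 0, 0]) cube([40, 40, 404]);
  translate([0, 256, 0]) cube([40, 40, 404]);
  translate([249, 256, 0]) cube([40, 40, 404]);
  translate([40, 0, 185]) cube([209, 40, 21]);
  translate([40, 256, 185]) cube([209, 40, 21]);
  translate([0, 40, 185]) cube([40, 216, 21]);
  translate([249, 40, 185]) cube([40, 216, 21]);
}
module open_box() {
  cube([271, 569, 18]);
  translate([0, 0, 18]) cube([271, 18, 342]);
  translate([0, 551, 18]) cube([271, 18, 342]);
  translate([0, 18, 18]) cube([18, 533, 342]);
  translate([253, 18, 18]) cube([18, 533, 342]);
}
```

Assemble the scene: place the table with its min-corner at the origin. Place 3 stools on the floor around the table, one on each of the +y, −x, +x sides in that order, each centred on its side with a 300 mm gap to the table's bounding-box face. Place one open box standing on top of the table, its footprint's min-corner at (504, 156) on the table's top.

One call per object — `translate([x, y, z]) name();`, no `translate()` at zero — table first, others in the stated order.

table();
translate([424, 1098, 0]) stool();
translate([-589, 251, 0]) stool();
translate([1437, 251, 0]) stool();
translate([504, 156, 742]) open_box();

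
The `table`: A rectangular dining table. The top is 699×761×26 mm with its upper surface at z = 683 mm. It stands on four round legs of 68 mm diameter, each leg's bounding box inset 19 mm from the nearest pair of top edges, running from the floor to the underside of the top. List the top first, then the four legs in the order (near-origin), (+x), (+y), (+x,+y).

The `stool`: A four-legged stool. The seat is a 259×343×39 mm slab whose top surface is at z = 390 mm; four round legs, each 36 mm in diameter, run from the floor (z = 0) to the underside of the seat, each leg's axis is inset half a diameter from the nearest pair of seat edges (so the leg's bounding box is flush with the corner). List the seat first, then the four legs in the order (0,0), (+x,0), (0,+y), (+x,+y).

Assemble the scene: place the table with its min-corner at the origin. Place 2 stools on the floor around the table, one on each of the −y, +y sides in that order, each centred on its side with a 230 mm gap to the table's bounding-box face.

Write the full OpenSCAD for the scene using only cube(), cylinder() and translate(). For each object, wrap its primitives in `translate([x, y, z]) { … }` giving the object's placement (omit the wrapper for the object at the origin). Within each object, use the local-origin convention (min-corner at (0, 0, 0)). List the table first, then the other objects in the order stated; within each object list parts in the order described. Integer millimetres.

translate([0, 0, 657]) cube([699, 761, 26]);
translate([53, 53, 0]) cylinder(h = 657, r = 34);
translate([646, 53, 0]) cylinder(h = 657, r = 34);
translate([53, 708, 0]) cylinder(h = 657, r = 34);
translate([646, 708, 0]) cylinder(h = 657, r = 34);
translate([220, -573, 0]) {
  translate([0, 0, 351]) cube([259, 343, 39]);
  translate([18, 18, 0]) cylinder(h = 351, r = 18);
  translate([241, 18, 0]) cylinder(h = 351, r = 18);
  translate([18, 325, 0]) cylinder(h = 351, r = 18);
  translate([241, 325, 0]) cylinder(h = 351, r = 18);
}
translate([220, 991, 0]) {
  translate([0, 0, 351]) cube([259, 343, 39]);
  translate([18, 18, 0]) cylinder(h = 351, r = 18);
  translate([241, 18, 0]) cylinder(h = 351, r = 18);
  translate([18, 325, 0]) cylinder(h = 351, r = 18);
  translate([241, 325, 0]) cylinder(h = 351, r = 18);
}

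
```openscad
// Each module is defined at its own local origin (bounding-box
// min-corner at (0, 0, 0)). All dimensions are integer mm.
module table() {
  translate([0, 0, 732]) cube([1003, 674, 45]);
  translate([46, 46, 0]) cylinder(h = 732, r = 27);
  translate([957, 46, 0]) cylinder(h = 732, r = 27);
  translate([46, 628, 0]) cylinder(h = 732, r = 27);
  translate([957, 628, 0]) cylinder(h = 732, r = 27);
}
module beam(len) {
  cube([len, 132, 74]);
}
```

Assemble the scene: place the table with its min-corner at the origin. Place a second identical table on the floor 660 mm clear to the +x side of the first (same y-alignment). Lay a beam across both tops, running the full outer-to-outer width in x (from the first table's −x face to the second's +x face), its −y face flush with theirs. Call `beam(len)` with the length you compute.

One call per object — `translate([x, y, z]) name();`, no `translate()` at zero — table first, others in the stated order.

table();
translate([1663, 0, 0]) table();
translate([0, 0, 777]) beam(2666);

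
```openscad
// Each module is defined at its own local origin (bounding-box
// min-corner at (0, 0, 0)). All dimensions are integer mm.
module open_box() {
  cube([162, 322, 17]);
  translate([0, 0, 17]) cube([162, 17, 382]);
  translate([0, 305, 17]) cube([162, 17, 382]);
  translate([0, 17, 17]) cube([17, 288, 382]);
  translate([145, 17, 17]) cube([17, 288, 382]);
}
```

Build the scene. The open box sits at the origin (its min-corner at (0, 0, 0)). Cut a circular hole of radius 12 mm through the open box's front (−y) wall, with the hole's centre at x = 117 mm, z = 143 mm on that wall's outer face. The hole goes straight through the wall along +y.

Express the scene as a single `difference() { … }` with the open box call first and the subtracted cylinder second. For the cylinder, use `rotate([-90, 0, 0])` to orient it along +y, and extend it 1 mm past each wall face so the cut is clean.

difference() {
  open_box();
  translate([117, -1, 143]) rotate([-90, 0, 0]) cylinder(h = 19, r = 12);
}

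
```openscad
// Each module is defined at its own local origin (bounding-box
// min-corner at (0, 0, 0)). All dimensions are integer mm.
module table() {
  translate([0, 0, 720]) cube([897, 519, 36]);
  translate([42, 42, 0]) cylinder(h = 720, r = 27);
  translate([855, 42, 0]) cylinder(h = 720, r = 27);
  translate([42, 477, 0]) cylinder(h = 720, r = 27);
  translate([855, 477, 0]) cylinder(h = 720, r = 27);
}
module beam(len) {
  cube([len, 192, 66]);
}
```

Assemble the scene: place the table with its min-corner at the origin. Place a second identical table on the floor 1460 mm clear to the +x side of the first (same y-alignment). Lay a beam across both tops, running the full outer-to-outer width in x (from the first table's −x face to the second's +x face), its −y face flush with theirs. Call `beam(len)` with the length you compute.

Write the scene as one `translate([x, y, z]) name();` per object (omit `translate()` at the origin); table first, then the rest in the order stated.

table();
translate([2357, 0, 0]) table();
translate([0, 0, 756]) beam(3254);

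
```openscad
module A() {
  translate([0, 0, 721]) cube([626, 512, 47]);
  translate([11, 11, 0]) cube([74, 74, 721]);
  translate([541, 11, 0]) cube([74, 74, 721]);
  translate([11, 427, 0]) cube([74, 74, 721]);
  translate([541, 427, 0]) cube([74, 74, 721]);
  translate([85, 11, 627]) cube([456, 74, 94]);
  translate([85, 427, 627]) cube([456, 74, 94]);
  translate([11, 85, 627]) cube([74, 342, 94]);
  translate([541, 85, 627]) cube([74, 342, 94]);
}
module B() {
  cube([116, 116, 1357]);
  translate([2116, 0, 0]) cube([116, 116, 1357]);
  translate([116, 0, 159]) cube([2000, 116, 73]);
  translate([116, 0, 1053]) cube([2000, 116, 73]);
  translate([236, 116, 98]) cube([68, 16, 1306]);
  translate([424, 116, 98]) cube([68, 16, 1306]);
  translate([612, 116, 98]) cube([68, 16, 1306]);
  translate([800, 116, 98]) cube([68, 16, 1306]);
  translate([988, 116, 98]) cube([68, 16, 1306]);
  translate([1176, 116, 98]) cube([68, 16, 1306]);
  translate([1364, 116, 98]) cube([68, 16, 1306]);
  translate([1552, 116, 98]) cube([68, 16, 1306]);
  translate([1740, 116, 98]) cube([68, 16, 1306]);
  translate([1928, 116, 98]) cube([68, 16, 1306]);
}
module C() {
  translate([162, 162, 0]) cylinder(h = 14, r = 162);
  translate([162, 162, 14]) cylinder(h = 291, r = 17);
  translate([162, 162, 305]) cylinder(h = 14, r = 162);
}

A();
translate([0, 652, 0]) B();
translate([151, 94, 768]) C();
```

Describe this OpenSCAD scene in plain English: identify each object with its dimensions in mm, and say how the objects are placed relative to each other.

A is a table with a 626×512 mm rectangular top, 47 mm thick, top surface at z = 768 mm, supported by four 74×74 mm square legs, each inset 11 mm from the nearest pair of top edges, running from the floor. Four apron rails, 74 mm thick and 94 mm tall, run between adjacent legs with their top edges flush with the underside of the top and their outer faces flush with the legs' outer faces.

B is a fence section. Two 116×116 mm posts, 1357 mm tall, stand on the floor with a clear span of 2000 mm between their inner faces. Two horizontal rails of 116×73 mm section span the gap between the posts with their undersides at z = 159 mm and z = 1053 mm, flush with the posts' −y face. 10 pickets, each 68 mm wide, 16 mm thick and 1306 mm tall, are fixed to the +y face of the rails with their bottoms at z = 98 mm, evenly spaced across the span with equal gaps (rounded down to the nearest mm) at the −x end and between each pair — any rounding remainder accumulates at the +x end.

C is a spool: two coaxial disc flanges of radius 162 mm and thickness 14 mm, joined by a core cylinder of radius 17 mm and height 291 mm. The lower flange rests on z = 0 and the three cylinders share a vertical axis.

The fence section is on the floor beside the table on its +y side. The spool is on top of the table, centred.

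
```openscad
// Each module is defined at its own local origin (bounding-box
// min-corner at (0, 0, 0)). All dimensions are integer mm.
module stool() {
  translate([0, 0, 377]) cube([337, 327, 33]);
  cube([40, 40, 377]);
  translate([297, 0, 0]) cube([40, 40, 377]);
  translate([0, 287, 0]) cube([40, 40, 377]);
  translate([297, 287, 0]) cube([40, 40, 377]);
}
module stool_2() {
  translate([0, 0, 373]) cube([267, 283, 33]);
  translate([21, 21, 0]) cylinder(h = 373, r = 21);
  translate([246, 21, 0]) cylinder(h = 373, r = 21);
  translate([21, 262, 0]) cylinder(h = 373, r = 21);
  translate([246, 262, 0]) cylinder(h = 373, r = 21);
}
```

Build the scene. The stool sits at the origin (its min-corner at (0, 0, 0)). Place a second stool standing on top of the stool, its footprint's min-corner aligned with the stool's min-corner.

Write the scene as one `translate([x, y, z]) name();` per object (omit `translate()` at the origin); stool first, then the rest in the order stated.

stool();
translate([0, 0, 410]) stool_2();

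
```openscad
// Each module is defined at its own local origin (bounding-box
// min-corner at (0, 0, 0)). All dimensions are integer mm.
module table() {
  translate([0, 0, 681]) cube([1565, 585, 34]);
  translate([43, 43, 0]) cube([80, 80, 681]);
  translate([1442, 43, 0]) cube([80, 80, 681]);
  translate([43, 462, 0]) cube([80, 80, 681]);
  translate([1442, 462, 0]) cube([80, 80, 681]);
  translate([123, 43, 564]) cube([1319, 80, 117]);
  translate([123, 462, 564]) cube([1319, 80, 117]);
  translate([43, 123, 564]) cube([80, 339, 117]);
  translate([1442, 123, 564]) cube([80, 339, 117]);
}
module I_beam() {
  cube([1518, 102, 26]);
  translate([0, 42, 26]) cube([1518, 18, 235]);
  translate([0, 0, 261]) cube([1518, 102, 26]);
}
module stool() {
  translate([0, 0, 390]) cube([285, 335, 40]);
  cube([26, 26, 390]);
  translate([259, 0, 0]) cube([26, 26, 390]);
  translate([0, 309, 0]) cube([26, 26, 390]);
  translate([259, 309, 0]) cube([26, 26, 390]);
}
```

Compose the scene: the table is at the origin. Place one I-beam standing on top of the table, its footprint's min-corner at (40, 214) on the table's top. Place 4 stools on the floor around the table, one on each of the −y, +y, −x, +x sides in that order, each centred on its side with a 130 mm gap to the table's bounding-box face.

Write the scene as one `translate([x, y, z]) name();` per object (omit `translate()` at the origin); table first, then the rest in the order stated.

table();
translate([40, 214, 715]) I_beam();
translate([640, -465, 0]) stool();
translate([640, 715, 0]) stool();
translate([-415, 125, 0]) stool();
translate([1695, 125, 0]) stool();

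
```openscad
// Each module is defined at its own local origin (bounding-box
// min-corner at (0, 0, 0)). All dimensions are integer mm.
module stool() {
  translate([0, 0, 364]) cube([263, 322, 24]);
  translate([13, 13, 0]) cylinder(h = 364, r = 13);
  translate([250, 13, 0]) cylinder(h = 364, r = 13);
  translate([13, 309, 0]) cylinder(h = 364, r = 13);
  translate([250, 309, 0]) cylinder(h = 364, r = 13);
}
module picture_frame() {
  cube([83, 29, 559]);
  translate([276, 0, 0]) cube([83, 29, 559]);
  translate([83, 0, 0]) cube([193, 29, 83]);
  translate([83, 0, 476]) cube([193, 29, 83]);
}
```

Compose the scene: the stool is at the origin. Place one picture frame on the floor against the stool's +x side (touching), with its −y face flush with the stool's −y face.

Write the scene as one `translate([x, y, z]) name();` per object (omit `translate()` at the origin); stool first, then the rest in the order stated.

stool();
translate([263, 0, 0]) picture_frame();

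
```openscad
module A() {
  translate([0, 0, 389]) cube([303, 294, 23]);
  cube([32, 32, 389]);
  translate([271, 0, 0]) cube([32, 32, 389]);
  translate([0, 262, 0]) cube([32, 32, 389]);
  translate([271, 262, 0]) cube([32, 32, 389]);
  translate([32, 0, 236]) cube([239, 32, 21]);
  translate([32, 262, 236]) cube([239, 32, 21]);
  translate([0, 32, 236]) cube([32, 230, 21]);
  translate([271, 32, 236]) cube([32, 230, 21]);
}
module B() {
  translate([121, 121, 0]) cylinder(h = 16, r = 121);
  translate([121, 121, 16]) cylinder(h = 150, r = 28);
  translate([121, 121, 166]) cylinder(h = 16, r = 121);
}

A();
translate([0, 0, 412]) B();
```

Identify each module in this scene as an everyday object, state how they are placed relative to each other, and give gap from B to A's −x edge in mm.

A is a stool. B is a spool. The spool is on top of the stool. The gap from the spool to the stool's −x edge is 0 mm.

The spool's min-x is at 0; the stool's min-x is 0; gap = 0 mm.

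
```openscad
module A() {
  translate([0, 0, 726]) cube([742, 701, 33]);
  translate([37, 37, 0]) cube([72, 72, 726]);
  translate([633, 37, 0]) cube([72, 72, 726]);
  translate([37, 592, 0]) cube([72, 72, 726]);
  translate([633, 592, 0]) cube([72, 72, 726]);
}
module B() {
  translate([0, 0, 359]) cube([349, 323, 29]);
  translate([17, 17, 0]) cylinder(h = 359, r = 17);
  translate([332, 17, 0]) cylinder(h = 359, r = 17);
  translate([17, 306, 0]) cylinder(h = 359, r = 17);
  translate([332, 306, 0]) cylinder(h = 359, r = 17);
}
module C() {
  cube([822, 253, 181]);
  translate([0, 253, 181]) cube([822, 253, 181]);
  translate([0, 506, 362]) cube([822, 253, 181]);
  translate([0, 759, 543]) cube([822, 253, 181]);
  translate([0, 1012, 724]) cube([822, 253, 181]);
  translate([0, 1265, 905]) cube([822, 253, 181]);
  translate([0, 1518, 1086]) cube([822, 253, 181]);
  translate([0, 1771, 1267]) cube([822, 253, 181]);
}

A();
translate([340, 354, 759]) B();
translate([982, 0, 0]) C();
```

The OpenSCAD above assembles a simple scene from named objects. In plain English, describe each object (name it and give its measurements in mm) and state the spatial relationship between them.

A is a rectangular dining table. The top is 742×701×33 mm with its upper surface at z = 759 mm. It stands on four 72×72 mm square legs, each inset 37 mm from the nearest pair of top edges, running from the floor to the underside of the top.

B is a simple wooden stool: a rectangular seat 349 mm (x) by 323 mm (y), 29 mm thick, top face at z = 388 mm, on four round legs, each 34 mm in diameter. The legs rest on z = 0, each leg's axis is inset half a diameter from the nearest pair of seat edges (so the leg's bounding box is flush with the corner).

C is a run of 8 identical solid stair steps. Each tread is 822×253 mm and each step block is 181 mm high. Step 1 rests on the floor; step k is offset from step 1 by (k−1)×253 mm in y and (k−1)×181 mm in z.

The stool is on top of the table. The staircase is on the floor beside the table on its +x side.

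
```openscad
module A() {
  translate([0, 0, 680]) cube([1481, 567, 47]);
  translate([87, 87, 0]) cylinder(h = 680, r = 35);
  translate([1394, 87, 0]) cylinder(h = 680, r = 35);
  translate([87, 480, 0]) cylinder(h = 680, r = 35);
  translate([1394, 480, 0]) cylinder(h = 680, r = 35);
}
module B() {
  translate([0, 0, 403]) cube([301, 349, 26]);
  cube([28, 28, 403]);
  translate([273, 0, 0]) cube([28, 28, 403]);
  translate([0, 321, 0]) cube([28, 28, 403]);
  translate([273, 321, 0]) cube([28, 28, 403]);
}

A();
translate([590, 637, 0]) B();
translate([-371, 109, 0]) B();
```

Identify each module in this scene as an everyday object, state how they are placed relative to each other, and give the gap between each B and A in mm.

A is a table. B is a stool. Two stools sit around the table at the +y, −x sides. The gap between each stool and the table is 70 mm.

Each stool's nearest face is 70 mm from the table's bounding box.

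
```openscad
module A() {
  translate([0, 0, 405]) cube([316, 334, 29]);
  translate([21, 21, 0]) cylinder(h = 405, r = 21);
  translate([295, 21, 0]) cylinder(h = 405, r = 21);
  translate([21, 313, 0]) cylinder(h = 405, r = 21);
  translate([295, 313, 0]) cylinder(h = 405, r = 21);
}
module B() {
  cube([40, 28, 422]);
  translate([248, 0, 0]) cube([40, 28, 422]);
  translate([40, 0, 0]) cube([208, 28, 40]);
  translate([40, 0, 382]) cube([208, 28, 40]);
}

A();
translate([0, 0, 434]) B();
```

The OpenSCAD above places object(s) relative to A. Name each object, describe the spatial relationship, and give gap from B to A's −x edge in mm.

The picture frame's min-x is at 0; the stool's min-x is 0; gap = 0 mm.

A is a stool. B is a picture frame. The picture frame is on top of the stool. The gap from the picture frame to the stool's −x edge is 0 mm.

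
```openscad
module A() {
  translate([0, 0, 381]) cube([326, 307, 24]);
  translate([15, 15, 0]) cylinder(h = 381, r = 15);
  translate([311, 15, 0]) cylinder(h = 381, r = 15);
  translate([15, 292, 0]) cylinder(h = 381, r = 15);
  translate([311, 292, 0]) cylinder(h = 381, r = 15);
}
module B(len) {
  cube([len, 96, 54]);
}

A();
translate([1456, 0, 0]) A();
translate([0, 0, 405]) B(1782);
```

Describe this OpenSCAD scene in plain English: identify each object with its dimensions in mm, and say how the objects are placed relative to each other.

A is a four-legged stool. The seat is 326×307 mm, 24 mm thick, top at z = 405 mm. It stands on four round legs, each 30 mm in diameter, from z = 0 to the seat underside, each leg's axis is inset half a diameter from the nearest pair of seat edges (so the leg's bounding box is flush with the corner).

B is a rectangular beam 1782 mm long (x), 96 mm deep (y), 54 mm thick (z).

The beam spans the tops of two stools placed 1130 mm apart, resting at z = 405 mm.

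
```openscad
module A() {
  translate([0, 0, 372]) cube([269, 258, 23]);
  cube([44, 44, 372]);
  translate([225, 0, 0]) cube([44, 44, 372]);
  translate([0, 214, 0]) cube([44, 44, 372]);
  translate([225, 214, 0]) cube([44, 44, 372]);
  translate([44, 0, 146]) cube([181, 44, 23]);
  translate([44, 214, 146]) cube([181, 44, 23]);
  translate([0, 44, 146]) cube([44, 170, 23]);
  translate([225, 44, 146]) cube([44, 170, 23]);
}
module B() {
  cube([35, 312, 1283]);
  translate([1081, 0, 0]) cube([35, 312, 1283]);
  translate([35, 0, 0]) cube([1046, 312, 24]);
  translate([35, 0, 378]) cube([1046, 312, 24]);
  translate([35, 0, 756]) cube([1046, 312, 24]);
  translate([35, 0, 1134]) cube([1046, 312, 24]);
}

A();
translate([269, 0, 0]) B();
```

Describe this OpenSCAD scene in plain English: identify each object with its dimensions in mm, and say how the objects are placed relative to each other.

A is a simple wooden stool: a rectangular seat 269 mm (x) by 258 mm (y), 23 mm thick, top face at z = 395 mm, on four square legs, each 44×44 mm in cross-section. The legs rest on z = 0, each flush with a corner of the seat. Four stretchers, 44 mm wide and 23 mm tall, connect adjacent legs with their undersides at z = 146 mm, each running between the inner faces of the legs it joins and aligned with the legs' outer faces on the other axis.

B is a bookshelf 1116 mm wide overall, 312 mm deep and 1283 mm tall. The two sides are 35 mm thick vertical panels. 4 horizontal shelves of 24 mm thickness span between the inner faces of the sides; the lowest shelf sits on the floor and shelves are stacked with a clear vertical gap of 354 mm between each pair.

The bookshelf is against the stool's +x side, with their −y faces flush.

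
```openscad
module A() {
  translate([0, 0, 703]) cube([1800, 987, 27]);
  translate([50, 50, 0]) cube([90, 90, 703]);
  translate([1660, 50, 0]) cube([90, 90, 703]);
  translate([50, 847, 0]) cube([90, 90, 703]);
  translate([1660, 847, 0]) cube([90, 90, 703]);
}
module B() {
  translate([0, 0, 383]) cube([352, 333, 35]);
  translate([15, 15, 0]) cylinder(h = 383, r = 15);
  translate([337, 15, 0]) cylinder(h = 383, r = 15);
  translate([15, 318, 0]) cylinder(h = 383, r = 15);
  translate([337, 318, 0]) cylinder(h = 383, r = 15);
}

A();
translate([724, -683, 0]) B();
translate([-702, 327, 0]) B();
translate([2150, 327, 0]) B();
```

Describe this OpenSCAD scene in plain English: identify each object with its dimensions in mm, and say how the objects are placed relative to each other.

A is a table with a 1800×987 mm rectangular top, 27 mm thick, top surface at z = 730 mm, supported by four 90×90 mm square legs, each inset 50 mm from the nearest pair of top edges, running from the floor.

B is a simple wooden stool: a rectangular seat 352 mm (x) by 333 mm (y), 35 mm thick, top face at z = 418 mm, on four round legs, each 30 mm in diameter. The legs rest on z = 0, each leg's axis is inset half a diameter from the nearest pair of seat edges (so the leg's bounding box is flush with the corner).

Three stools sit around the table at the −y, −x, +x sides.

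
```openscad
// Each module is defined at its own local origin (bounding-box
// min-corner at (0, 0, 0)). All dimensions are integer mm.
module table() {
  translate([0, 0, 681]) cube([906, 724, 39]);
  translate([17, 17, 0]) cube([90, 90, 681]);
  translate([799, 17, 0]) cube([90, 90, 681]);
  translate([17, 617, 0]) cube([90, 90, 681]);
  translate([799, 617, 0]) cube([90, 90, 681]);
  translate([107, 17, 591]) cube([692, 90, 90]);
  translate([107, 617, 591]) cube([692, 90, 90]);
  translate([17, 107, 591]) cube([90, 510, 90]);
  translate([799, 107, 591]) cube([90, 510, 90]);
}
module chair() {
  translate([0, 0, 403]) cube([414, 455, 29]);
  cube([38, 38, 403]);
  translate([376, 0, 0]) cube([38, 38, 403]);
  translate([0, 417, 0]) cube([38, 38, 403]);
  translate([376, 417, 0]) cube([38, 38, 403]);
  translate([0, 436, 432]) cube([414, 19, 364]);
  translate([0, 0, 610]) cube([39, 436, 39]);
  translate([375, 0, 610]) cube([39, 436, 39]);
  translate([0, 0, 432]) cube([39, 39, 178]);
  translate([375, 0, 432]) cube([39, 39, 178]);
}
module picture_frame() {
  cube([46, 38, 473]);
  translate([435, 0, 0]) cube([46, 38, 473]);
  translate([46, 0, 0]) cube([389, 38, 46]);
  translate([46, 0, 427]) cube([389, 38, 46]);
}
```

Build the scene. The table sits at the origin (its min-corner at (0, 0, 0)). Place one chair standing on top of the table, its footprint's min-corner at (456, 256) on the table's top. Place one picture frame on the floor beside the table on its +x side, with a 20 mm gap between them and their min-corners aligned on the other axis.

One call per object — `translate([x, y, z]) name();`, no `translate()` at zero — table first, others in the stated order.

table();
translate([456, 256, 720]) chair();
translate([926, 0, 0]) picture_frame();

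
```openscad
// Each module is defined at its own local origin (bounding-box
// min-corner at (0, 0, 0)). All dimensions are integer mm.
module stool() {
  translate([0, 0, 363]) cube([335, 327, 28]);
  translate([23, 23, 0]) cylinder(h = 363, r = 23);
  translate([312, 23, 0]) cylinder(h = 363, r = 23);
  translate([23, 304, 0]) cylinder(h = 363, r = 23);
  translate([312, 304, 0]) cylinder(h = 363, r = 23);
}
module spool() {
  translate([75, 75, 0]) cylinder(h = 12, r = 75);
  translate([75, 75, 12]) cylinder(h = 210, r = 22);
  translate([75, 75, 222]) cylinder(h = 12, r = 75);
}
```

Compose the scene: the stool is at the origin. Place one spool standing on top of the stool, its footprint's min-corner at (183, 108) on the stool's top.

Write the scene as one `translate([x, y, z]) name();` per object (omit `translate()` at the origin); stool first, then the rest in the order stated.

stool();
translate([183, 108, 391]) spool();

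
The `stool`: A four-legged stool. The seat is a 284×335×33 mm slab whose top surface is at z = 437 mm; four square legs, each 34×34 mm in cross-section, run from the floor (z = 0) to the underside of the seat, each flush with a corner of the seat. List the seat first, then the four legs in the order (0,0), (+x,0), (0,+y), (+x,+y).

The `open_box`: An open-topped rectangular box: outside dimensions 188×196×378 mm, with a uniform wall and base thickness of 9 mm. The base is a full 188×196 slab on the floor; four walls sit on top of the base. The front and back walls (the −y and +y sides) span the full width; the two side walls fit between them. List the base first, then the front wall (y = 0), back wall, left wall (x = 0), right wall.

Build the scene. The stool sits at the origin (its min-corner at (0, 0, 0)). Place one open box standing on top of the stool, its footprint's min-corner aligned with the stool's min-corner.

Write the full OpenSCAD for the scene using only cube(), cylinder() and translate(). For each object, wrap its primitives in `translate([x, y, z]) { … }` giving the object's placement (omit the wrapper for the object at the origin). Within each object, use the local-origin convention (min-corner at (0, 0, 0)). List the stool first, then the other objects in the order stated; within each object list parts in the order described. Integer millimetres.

translate([0, 0, 404]) cube([284, 335, 33]);
cube([34, 34, 404]);
translate([250, 0, 0]) cube([34, 34, 404]);
translate([0, 301, 0]) cube([34, 34, 404]);
translate([250, 301, 0]) cube([34, 34, 404]);
translate([0, 0, 437]) {
  cube([188, 196, 9]);
  translate([0, 0, 9]) cube([188, 9, 369]);
  translate([0, 187, 9]) cube([188, 9, 369]);
  translate([0, 9, 9]) cube([9, 178, 369]);
  translate([179, 9, 9]) cube([9, 178, 369]);
}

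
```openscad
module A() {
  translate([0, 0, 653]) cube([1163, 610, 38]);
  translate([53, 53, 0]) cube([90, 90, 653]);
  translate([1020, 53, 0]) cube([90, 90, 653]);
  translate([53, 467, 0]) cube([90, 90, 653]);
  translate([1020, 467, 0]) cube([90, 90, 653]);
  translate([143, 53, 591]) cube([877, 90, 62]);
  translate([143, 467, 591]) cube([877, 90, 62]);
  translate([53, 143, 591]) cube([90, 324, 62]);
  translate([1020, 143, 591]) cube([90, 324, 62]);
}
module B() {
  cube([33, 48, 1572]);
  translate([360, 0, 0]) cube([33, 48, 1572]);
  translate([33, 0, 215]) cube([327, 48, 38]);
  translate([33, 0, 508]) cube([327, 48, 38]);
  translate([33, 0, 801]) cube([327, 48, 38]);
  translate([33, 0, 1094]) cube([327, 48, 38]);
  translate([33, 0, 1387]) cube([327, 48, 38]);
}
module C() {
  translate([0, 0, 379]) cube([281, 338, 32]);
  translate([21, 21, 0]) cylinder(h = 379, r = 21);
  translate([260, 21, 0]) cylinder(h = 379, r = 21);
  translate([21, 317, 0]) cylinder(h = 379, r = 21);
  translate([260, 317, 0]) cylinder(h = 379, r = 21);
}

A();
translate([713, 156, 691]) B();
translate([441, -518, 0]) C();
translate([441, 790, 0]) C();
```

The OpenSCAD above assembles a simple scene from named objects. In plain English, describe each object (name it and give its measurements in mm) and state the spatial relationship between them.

A is a rectangular dining table. The top is 1163×610×38 mm with its upper surface at z = 691 mm. It stands on four 90×90 mm square legs, each inset 53 mm from the nearest pair of top edges, running from the floor to the underside of the top. Four apron rails, 90 mm thick and 62 mm tall, run between adjacent legs with their top edges flush with the underside of the top and their outer faces flush with the legs' outer faces.

B is a straight ladder. Two 33×48 mm vertical rails, 1572 mm tall, stand 393 mm apart (outside-to-outside) with their front faces coplanar on the −y side. 5 rungs, each 48 mm deep and 38 mm tall, span between the inner faces of the rails, front faces flush with the rails. The lowest rung's underside is at z = 215 mm and rungs are spaced 293 mm apart (underside to underside).

C is a four-legged stool. The seat is a 281×338×32 mm slab whose top surface is at z = 411 mm; four round legs, each 42 mm in diameter, run from the floor (z = 0) to the underside of the seat, each leg's axis is inset half a diameter from the nearest pair of seat edges (so the leg's bounding box is flush with the corner).

The ladder is on top of the table. Two stools sit around the table at the −y, +y sides.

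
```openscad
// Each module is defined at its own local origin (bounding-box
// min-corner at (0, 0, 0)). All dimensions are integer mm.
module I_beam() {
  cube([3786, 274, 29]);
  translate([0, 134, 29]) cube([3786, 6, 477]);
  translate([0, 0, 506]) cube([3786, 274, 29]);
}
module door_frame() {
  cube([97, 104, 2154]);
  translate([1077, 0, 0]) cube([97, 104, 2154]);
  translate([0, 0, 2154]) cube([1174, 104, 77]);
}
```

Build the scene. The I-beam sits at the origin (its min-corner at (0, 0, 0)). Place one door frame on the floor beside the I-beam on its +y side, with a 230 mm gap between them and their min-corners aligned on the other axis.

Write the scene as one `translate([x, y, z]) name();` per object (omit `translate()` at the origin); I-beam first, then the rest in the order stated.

I_beam();
translate([0, 504, 0]) door_frame();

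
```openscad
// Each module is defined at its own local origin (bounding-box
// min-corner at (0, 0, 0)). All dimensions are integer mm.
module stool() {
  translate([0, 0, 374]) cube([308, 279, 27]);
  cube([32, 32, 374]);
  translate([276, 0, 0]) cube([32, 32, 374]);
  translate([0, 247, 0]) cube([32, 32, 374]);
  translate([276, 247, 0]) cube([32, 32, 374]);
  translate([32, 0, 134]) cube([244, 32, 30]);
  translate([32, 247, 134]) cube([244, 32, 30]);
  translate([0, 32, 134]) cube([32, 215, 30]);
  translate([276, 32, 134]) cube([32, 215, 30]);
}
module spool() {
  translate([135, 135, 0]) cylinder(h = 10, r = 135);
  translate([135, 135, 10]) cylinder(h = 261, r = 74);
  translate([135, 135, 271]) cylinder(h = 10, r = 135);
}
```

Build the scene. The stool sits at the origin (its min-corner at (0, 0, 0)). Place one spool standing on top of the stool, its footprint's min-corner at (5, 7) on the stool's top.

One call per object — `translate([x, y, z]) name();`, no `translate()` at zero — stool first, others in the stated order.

stool();
translate([5, 7, 401]) spool();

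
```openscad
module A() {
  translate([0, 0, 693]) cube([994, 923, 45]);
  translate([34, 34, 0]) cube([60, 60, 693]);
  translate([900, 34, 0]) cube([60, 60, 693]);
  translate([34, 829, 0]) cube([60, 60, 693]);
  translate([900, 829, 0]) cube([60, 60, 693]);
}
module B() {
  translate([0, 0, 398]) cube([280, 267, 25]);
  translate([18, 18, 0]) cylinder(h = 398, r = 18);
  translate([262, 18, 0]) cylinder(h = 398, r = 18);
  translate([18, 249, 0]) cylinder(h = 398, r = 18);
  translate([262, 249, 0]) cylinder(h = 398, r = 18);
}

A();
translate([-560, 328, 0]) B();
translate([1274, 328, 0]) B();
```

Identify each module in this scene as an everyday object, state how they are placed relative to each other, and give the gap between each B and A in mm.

Each stool's nearest face is 280 mm from the table's bounding box.

A is a table. B is a stool. Two stools sit around the table at the −x, +x sides. The gap between each stool and the table is 280 mm.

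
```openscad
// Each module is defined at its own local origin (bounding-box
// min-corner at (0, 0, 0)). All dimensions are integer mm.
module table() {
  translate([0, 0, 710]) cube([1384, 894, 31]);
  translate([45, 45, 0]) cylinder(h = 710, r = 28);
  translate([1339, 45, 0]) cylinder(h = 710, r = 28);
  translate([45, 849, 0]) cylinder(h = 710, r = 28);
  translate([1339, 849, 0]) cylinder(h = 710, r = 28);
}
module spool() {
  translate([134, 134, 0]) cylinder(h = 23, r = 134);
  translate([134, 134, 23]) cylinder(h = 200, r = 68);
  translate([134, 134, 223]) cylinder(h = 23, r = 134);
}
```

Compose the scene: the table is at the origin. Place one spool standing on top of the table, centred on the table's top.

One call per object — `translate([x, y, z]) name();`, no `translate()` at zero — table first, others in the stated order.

table();
translate([558, 313, 741]) spool();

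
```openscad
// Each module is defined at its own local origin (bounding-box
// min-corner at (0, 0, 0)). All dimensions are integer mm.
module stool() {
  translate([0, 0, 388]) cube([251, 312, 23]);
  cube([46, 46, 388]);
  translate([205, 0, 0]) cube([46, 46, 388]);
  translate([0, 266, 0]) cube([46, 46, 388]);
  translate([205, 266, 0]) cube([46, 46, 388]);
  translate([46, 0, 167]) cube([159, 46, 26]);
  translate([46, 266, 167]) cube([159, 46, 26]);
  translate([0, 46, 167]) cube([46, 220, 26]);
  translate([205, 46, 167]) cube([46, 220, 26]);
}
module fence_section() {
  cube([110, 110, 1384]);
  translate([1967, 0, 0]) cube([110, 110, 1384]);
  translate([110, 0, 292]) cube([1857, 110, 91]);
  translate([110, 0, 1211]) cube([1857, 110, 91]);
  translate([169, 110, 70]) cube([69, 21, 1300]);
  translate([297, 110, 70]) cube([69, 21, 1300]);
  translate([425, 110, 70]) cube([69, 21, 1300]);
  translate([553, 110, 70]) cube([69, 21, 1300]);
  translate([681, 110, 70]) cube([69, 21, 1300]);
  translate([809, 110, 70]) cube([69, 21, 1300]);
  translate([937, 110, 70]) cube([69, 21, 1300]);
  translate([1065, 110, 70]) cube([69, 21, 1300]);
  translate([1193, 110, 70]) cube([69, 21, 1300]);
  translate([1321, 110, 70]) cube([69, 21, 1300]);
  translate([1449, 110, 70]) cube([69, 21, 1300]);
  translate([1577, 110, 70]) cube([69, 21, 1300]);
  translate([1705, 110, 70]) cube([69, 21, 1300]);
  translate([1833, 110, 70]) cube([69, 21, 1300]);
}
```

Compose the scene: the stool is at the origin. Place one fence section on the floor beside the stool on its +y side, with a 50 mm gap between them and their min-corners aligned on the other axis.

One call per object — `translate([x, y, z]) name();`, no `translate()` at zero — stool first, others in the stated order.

stool();
translate([0, 362, 0]) fence_section();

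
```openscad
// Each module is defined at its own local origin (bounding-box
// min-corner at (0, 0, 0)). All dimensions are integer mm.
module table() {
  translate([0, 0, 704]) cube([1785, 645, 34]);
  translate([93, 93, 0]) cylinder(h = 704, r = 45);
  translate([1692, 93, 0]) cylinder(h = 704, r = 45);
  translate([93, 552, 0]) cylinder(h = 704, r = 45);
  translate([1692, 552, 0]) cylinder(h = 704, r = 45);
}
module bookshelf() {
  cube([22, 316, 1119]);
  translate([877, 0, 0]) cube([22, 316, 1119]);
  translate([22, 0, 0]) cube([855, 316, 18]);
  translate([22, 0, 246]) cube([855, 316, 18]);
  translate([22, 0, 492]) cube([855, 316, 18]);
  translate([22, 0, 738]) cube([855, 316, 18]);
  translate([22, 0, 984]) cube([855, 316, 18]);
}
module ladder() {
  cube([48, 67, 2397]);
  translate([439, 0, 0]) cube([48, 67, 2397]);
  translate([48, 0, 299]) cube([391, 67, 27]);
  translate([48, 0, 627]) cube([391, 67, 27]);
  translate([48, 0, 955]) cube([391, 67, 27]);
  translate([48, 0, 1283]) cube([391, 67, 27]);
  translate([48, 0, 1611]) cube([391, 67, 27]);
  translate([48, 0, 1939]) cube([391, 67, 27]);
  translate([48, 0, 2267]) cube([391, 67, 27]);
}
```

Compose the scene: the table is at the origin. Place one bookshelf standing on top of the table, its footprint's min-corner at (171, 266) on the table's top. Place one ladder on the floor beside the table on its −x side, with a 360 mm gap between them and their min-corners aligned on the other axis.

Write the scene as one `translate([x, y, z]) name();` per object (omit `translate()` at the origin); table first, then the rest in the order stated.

table();
translate([171, 266, 738]) bookshelf();
translate([-847, 0, 0]) ladder();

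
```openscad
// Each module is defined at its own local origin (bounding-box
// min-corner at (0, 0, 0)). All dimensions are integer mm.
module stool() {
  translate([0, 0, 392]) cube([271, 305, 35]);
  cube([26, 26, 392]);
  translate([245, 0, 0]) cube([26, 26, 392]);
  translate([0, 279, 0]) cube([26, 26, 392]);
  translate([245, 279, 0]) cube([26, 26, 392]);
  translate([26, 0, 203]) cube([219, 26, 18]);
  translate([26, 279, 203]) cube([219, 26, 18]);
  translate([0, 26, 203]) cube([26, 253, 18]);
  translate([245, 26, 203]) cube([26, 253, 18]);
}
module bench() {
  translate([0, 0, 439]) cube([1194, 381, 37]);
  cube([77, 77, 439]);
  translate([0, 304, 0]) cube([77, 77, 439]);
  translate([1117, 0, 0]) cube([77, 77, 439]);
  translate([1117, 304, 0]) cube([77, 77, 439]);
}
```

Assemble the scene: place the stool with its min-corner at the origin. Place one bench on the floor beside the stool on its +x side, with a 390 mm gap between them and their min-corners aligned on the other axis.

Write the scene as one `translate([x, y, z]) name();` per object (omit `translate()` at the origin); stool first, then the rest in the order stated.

stool();
translate([661, 0, 0]) bench();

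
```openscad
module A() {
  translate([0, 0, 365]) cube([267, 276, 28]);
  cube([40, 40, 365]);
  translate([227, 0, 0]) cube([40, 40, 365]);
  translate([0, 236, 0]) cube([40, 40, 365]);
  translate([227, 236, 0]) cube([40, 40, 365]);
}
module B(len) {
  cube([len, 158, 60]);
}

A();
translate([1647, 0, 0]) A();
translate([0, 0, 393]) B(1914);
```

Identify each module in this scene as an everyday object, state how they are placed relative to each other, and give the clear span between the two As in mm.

Second stool starts at x = 1647; first ends at x = 267; clear span = 1647 − 267 = 1380 mm.

A is a stool. B is a beam. A beam spans the tops of two stools. The clear span between the two stools is 1380 mm.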